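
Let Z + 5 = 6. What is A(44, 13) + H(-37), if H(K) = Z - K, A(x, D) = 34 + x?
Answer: 116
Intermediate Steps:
Z = 1 (Z = -5 + 6 = 1)
H(K) = 1 - K
A(44, 13) + H(-37) = (34 + 44) + (1 - 1*(-37)) = 78 + (1 + 37) = 78 + 38 = 116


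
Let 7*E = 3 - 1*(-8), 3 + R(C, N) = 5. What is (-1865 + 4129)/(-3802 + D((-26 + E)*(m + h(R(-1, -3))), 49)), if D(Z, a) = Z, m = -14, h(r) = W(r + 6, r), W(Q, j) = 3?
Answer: -15848/24733 ≈ -0.64076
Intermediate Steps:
R(C, N) = 2 (R(C, N) = -3 + 5 = 2)
h(r) = 3
E = 11/7 (E = (3 - 1*(-8))/7 = (3 + 8)/7 = (1/7)*11 = 11/7 ≈ 1.5714)
(-1865 + 4129)/(-3802 + D((-26 + E)*(m + h(R(-1, -3))), 49)) = (-1865 + 4129)/(-3802 + (-26 + 11/7)*(-14 + 3)) = 2264/(-3802 - 171/7*(-11)) = 2264/(-3802 + 1881/7) = 2264/(-24733/7) = 2264*(-7/24733) = -15848/24733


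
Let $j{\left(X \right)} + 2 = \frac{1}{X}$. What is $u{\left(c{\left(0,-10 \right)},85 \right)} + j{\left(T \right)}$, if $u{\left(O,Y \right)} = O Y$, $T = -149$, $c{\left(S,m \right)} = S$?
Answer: $- \frac{299}{149} \approx -2.0067$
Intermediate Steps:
$j{\left(X \right)} = -2 + \frac{1}{X}$
$u{\left(c{\left(0,-10 \right)},85 \right)} + j{\left(T \right)} = 0 \cdot 85 - \left(2 - \frac{1}{-149}\right) = 0 - \frac{299}{149} = - \frac{299}{149}$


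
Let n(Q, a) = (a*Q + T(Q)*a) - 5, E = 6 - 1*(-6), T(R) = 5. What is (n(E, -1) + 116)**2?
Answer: 8836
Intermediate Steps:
E = 12 (E = 6 + 6 = 12)
n(Q, a) = -5 + 5*a + Q*a (n(Q, a) = (a*Q + 5*a) - 5 = (Q*a + 5*a) - 5 = (5*a + Q*a) - 5 = -5 + 5*a + Q*a)
(n(E, -1) + 116)**2 = ((-5 + 5*(-1) + 12*(-1)) + 116)**2 = ((-5 - 5 - 12) + 116)**2 = (-22 + 116)**2 = 94**2 = 8836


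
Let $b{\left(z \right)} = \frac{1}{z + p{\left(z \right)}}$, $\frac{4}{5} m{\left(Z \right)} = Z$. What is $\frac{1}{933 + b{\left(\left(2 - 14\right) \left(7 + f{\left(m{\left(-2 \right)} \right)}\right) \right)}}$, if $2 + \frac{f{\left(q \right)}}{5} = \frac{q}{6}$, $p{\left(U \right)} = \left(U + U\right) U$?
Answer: $\frac{7503}{7000300} \approx 0.0010718$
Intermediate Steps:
$m{\left(Z \right)} = \frac{5 Z}{4}$
$p{\left(U \right)} = 2 U^{2}$ ($p{\left(U \right)} = 2 U U = 2 U^{2}$)
$f{\left(q \right)} = -10 + \frac{5 q}{6}$ ($f{\left(q \right)} = -10 + 5 \frac{q}{6} = -10 + \frac{5 q}{6}$)
$b{\left(z \right)} = \frac{1}{z + 2 z^{2}}$
$\frac{1}{933 + b{\left(\left(2 - 14\right) \left(7 + f{\left(m{\left(-2 \right)} \right)}\right) \right)}} = \frac{1}{933 + \frac{1}{\left(2 - 14\right) \left(7 - \left(10 - \frac{5 \cdot \frac{5}{4} \left(-2\right)}{6}\right)\right) \left(1 + 2 \left(2 - 14\right) \left(7 - \left(10 - \frac{5 \cdot \frac{5}{4} \left(-2\right)}{6}\right)\right)\right)}} = \frac{1}{933 + \frac{1}{- 12 \left(7 + \left(-10 + \frac{5}{6} \left(- \frac{5}{2}\right)\right)\right) \left(1 + 2 \left(- 12 \left(7 + \left(-10 + \frac{5}{6} \left(- \frac{5}{2}\right)\right)\right)\right)\right)}} = \frac{1}{933 + \frac{1}{- 12 \left(7 - \frac{145}{12}\right) \left(1 + 2 \left(- 12 \left(7 - \frac{145}{12}\right)\right)\right)}} = \frac{1}{933 + \frac{1}{\left(-12\right) \left(- \frac{61}{12}\right) \left(1 + 2 \left(\left(-12\right) \left(- \frac{61}{12}\right)\right)\right)}} = \frac{1}{933 + \frac{1}{61 \left(1 + 2 \cdot 61\right)}} = \frac{1}{933 + \frac{1}{61 \left(1 + 122\right)}} = \frac{1}{933 + \frac{1}{61 \cdot 123}} = \frac{1}{933 + \frac{1}{61} \cdot \frac{1}{123}} = \frac{1}{933 + \frac{1}{7503}} = \frac{1}{\frac{7000300}{7503}} = \frac{7503}{7000300}$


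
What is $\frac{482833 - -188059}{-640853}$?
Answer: $- \frac{670892}{640853} \approx -1.0469$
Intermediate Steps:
$\frac{482833 - -188059}{-640853} = \left(482833 + 188059\right) \left(- \frac{1}{640853}\right) = 670892 \left(- \frac{1}{640853}\right) = - \frac{670892}{640853}$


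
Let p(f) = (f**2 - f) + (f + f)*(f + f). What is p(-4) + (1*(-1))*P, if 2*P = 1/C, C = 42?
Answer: 7055/84 ≈ 83.988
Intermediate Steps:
p(f) = -f + 5*f**2 (p(f) = (f**2 - f) + (2*f)*(2*f) = (f**2 - f) + 4*f**2 = -f + 5*f**2)
P = 1/84 (P = (1/2)/42 = (1/2)*(1/42) = 1/84 ≈ 0.011905)
p(-4) + (1*(-1))*P = -4*(-1 + 5*(-4)) + (1*(-1))*(1/84) = -4*(-1 - 20) - 1*1/84 = -4*(-21) - 1/84 = 84 - 1/84 = 7055/84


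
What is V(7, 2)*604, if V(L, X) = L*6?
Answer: 25368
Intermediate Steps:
V(L, X) = 6*L
V(7, 2)*604 = (6*7)*604 = 42*604 = 25368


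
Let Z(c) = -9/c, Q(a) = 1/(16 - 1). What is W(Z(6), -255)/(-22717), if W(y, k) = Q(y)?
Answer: -1/340755 ≈ -2.9347e-6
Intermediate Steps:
Q(a) = 1/15
W(y, k) = 1/15
W(Z(6), -255)/(-22717) = (1/15)/(-22717) = (1/15)*(-1/22717) = -1/340755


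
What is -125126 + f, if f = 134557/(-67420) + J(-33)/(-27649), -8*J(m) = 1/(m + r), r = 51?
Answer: -8397019580727773/67107440880 ≈ -1.2513e+5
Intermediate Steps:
J(m) = -1/(8*(51 + m)) (J(m) = -1/(8*(m + 51)) = -1/(8*(51 + m)))
f = -133933176893/67107440880 (f = 134557/(-67420) - 1/(408 + 8*(-33))/(-27649) = 134557*(-1/67420) - 1/(408 - 264)*(-1/27649) = -134557/67420 - 1/144*(-1/27649) = -134557/67420 + 1/3981456 = -133933176893/67107440880 ≈ -1.9958)
-125126 + f = -125126 - 133933176893/67107440880 = -8397019580727773/67107440880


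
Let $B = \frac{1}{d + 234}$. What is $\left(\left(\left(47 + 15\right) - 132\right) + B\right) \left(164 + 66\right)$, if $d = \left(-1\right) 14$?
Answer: $- \frac{354177}{22} \approx -16099.0$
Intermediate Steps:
$d = -14$
$B = \frac{1}{220}$ ($B = \frac{1}{-14 + 234} = \frac{1}{220} \approx 0.0045455$)
$\left(\left(\left(47 + 15\right) - 132\right) + B\right) \left(164 + 66\right) = \left(\left(\left(47 + 15\right) - 132\right) + \frac{1}{220}\right) \left(164 + 66\right) = \left(\left(62 - 132\right) + \frac{1}{220}\right) 230 = \left(-70 + \frac{1}{220}\right) 230 = \left(- \frac{15399}{220}\right) 230 = - \frac{354177}{22}$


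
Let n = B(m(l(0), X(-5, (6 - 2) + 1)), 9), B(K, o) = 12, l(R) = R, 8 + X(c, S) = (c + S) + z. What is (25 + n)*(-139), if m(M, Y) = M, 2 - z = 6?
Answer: -5143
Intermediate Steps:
z = -4 (z = 2 - 1*6 = 2 - 6 = -4)
X(c, S) = -12 + S + c (X(c, S) = -8 + ((c + S) - 4) = -8 + ((S + c) - 4) = -8 + (-4 + S + c) = -12 + S + c)
n = 12
(25 + n)*(-139) = (25 + 12)*(-139) = 37*(-139) = -5143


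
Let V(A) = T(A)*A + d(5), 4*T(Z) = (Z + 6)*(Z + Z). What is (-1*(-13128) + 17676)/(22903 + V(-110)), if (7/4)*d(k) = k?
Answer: -215628/4244059 ≈ -0.050807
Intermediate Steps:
T(Z) = Z*(6 + Z)/2 (T(Z) = ((Z + 6)*(Z + Z))/4 = ((6 + Z)*(2*Z))/4 = (2*Z*(6 + Z))/4 = Z*(6 + Z)/2)
d(k) = 4*k/7
V(A) = 20/7 + A²*(6 + A)/2 (V(A) = (A*(6 + A)/2)*A + (4/7)*5 = A²*(6 + A)/2 + 20/7 = 20/7 + A²*(6 + A)/2)
(-1*(-13128) + 17676)/(22903 + V(-110)) = (-1*(-13128) + 17676)/(22903 + (20/7 + (½)*(-110)²*(6 - 110))) = (13128 + 17676)/(22903 + (20/7 + (½)*12100*(-104))) = 30804/(22903 + (20/7 - 629200)) = 30804/(22903 - 4404380/7) = 30804/(-4244059/7) = 30804*(-7/4244059) = -215628/4244059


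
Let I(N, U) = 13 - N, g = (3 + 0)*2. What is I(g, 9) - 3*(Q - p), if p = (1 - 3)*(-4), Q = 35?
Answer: -74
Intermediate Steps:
p = 8 (p = -2*(-4) = 8)
g = 6 (g = 3*2 = 6)
I(g, 9) - 3*(Q - p) = (13 - 1*6) - 3*(35 - 1*8) = (13 - 6) - 3*(35 - 8) = 7 - 3*27 = 7 - 81 = -74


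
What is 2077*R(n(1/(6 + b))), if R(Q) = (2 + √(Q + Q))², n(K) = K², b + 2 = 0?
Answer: 68541/8 + 2077*√2 ≈ 11505.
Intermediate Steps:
b = -2 (b = -2 + 0 = -2)
R(Q) = (2 + √2*√Q)² (R(Q) = (2 + √(2*Q))² = (2 + √2*√Q)²)
2077*R(n(1/(6 + b))) = 2077*(2 + √2*√((1/(6 - 2))²))² = 2077*(2 + √2*√((1/4)²))² = 2077*(2 + √2*√((¼)²))² = 2077*(2 + √2*√(1/16))² = 2077*(2 + √2*(¼))² = 2077*(2 + √2/4)²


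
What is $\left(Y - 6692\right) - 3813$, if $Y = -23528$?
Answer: $-34033$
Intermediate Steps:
$\left(Y - 6692\right) - 3813 = \left(-23528 - 6692\right) - 3813 = -30220 - 3813 = -34033$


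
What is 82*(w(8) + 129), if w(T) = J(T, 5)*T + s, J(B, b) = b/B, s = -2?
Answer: 10824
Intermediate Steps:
w(T) = 3 (w(T) = (5/T)*T - 2 = 5 - 2 = 3)
82*(w(8) + 129) = 82*(3 + 129) = 82*132 = 10824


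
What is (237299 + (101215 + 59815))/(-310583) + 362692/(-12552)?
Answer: -29411448761/974609454 ≈ -30.178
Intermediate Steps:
(237299 + (101215 + 59815))/(-310583) + 362692/(-12552) = (237299 + 161030)*(-1/310583) + 362692*(-1/12552) = 398329*(-1/310583) - 90673/3138 = -398329/310583 - 90673/3138 = -29411448761/974609454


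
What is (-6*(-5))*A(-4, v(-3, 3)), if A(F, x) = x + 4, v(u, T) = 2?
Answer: 180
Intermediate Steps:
A(F, x) = 4 + x
(-6*(-5))*A(-4, v(-3, 3)) = (-6*(-5))*(4 + 2) = 30*6 = 180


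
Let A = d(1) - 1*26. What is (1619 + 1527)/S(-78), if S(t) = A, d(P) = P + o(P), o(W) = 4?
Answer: -3146/21 ≈ -149.81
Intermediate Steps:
d(P) = 4 + P (d(P) = P + 4 = 4 + P)
A = -21 (A = (4 + 1) - 1*26 = 5 - 26 = -21)
S(t) = -21
(1619 + 1527)/S(-78) = (1619 + 1527)/(-21) = 3146*(-1/21) = -3146/21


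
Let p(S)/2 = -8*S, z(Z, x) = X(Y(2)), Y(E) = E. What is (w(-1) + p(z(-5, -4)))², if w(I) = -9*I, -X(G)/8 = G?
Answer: 70225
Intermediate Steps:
X(G) = -8*G
z(Z, x) = -16 (z(Z, x) = -8*2 = -16)
p(S) = -16*S (p(S) = 2*(-8*S) = -16*S)
(w(-1) + p(z(-5, -4)))² = (-9*(-1) - 16*(-16))² = (9 + 256)² = 265² = 70225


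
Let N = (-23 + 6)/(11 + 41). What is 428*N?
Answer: -1819/13 ≈ -139.92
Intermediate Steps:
N = -17/52 ≈ -0.32692
428*N = 428*(-17/52) = -1819/13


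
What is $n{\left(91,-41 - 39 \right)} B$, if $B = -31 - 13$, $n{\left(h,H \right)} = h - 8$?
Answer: $-3652$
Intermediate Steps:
$n{\left(h,H \right)} = -8 + h$ ($n{\left(h,H \right)} = h - 8 = -8 + h$)
$B = -44$ ($B = -31 - 13 = -44$)
$n{\left(91,-41 - 39 \right)} B = \left(-8 + 91\right) \left(-44\right) = 83 \left(-44\right) = -3652$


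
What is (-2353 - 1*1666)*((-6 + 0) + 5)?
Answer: 4019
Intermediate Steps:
(-2353 - 1*1666)*((-6 + 0) + 5) = (-2353 - 1666)*(-6 + 5) = -4019*(-1) = 4019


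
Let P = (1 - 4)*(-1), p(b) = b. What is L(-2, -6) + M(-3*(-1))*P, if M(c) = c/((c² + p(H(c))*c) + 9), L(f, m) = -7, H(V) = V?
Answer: -20/3 ≈ -6.6667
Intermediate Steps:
P = 3 (P = -3*(-1) = 3)
M(c) = c/(9 + 2*c²) (M(c) = c/((c² + c*c) + 9) = c/((c² + c²) + 9) = c/(2*c² + 9) = c/(9 + 2*c²))
L(-2, -6) + M(-3*(-1))*P = -7 + ((-3*(-1))/(9 + 2*(-3*(-1))²))*3 = -7 + (3/(9 + 2*3²))*3 = -7 + (3/(9 + 2*9))*3 = -7 + (3/(9 + 18))*3 = -7 + (3/27)*3 = -7 + (3*(1/27))*3 = -7 + (⅑)*3 = -7 + ⅓ = -20/3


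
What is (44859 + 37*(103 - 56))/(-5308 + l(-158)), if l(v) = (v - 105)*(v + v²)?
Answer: -1013/141941 ≈ -0.0071368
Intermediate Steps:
l(v) = (-105 + v)*(v + v²)
(44859 + 37*(103 - 56))/(-5308 + l(-158)) = (44859 + 37*(103 - 56))/(-5308 - 158*(-105 + (-158)² - 104*(-158))) = (44859 + 37*47)/(-5308 - 158*(-105 + 24964 + 16432)) = (44859 + 1739)/(-5308 - 158*41291) = 46598/(-5308 - 6523978) = 46598/(-6529286) = 46598*(-1/6529286) = -1013/141941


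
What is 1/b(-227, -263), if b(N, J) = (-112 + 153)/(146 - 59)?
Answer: 87/41 ≈ 2.1220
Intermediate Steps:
b(N, J) = 41/87
1/b(-227, -263) = 1/(41/87) = 87/41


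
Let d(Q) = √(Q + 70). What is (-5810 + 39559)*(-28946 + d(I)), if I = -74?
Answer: -976898554 + 67498*I ≈ -9.769e+8 + 67498.0*I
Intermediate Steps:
d(Q) = √(70 + Q)
(-5810 + 39559)*(-28946 + d(I)) = (-5810 + 39559)*(-28946 + √(70 - 74)) = 33749*(-28946 + √(-4)) = 33749*(-28946 + 2*I) = -976898554 + 67498*I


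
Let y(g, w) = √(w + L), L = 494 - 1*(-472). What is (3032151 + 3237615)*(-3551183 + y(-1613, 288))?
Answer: -22265086433178 + 6269766*√1254 ≈ -2.2265e+13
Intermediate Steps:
L = 966 (L = 494 + 472 = 966)
y(g, w) = √(966 + w) (y(g, w) = √(w + 966) = √(966 + w))
(3032151 + 3237615)*(-3551183 + y(-1613, 288)) = (3032151 + 3237615)*(-3551183 + √(966 + 288)) = 6269766*(-3551183 + √1254) = -22265086433178 + 6269766*√1254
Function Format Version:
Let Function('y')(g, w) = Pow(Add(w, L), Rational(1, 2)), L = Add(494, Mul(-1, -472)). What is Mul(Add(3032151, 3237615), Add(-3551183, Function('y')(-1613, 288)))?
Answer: Add(-22265086433178, Mul(6269766, Pow(1254, Rational(1, 2)))) ≈ -2.2265e+13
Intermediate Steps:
L = 966 (L = Add(494, 472) = 966)
Function('y')(g, w) = Pow(Add(966, w), Rational(1, 2)) (Function('y')(g, w) = Pow(Add(w, 966), Rational(1, 2)) = Pow(Add(966, w), Rational(1, 2)))
Mul(Add(3032151, 3237615), Add(-3551183, Function('y')(-1613, 288))) = Mul(Add(3032151, 3237615), Add(-3551183, Pow(Add(966, 288), Rational(1, 2)))) = Mul(6269766, Add(-3551183, Pow(1254, Rational(1, 2)))) = Add(-22265086433178, Mul(6269766, Pow(1254, Rational(1, 2))))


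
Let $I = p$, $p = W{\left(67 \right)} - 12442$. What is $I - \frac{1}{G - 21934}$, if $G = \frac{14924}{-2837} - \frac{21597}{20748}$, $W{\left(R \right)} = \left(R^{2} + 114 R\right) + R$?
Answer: $- \frac{106759986655508}{430483896275} \approx -248.0$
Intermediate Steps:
$W{\left(R \right)} = R^{2} + 115 R$
$G = - \frac{123637947}{19620692}$ ($G = 14924 \left(- \frac{1}{2837}\right) - \frac{7199}{6916} = - \frac{14924}{2837} - \frac{7199}{6916} = - \frac{123637947}{19620692} \approx -6.3014$)
$p = -248$ ($p = 67 \left(115 + 67\right) - 12442 = 67 \cdot 182 - 12442 = 12194 - 12442 = -248$)
$I = -248$
$I - \frac{1}{G - 21934} = -248 - \frac{1}{- \frac{123637947}{19620692} - 21934} = -248 - \frac{1}{- \frac{430483896275}{19620692}} = -248 - - \frac{19620692}{430483896275} = -248 + \frac{19620692}{430483896275} = - \frac{106759986655508}{430483896275}$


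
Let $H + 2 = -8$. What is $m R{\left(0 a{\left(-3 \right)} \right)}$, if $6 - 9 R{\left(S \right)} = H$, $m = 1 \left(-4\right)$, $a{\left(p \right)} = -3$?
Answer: $- \frac{64}{9} \approx -7.1111$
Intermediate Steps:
$H = -10$ ($H = -2 - 8 = -10$)
$m = -4$
$R{\left(S \right)} = \frac{16}{9}$ ($R{\left(S \right)} = \frac{2}{3} - - \frac{10}{9} = \frac{2}{3} + \frac{10}{9} = \frac{16}{9}$)
$m R{\left(0 a{\left(-3 \right)} \right)} = \left(-4\right) \frac{16}{9} = - \frac{64}{9}$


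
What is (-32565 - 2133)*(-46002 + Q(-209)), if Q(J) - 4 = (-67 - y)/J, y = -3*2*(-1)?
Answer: 333569535282/209 ≈ 1.5960e+9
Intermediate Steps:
y = 6 (y = -6*(-1) = 6)
Q(J) = 4 - 73/J (Q(J) = 4 + (-67 - 1*6)/J = 4 + (-67 - 6)/J = 4 - 73/J)
(-32565 - 2133)*(-46002 + Q(-209)) = (-32565 - 2133)*(-46002 + (4 - 73/(-209))) = -34698*(-46002 + (4 - 73*(-1/209))) = -34698*(-46002 + (4 + 73/209)) = -34698*(-46002 + 909/209) = -34698*(-9613509/209) = 333569535282/209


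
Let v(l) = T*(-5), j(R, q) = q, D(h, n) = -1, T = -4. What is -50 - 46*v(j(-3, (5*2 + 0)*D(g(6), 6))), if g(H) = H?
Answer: -970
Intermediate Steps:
v(l) = 20 (v(l) = -4*(-5) = 20)
-50 - 46*v(j(-3, (5*2 + 0)*D(g(6), 6))) = -50 - 46*20 = -50 - 920 = -970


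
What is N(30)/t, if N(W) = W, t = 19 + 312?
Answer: 30/331 ≈ 0.090634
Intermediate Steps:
t = 331
N(30)/t = 30/331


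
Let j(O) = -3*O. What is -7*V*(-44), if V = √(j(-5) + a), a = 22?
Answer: 308*√37 ≈ 1873.5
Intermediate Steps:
V = √37 (V = √(-3*(-5) + 22) = √(15 + 22) = √37 ≈ 6.0828)
-7*V*(-44) = -7*√37*(-44) = 308*√37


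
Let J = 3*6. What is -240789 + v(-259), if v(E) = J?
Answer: -240771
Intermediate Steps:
J = 18
v(E) = 18
-240789 + v(-259) = -240789 + 18 = -240771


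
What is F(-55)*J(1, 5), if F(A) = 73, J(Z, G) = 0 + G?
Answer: 365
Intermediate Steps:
J(Z, G) = G
F(-55)*J(1, 5) = 73*5 = 365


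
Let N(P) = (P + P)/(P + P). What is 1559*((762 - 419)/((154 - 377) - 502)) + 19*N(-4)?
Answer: -520962/725 ≈ -718.57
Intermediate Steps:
N(P) = 1 (N(P) = (2*P)/((2*P)) = (2*P)*(1/(2*P)) = 1)
1559*((762 - 419)/((154 - 377) - 502)) + 19*N(-4) = 1559*((762 - 419)/((154 - 377) - 502)) + 19*1 = 1559*(343/(-223 - 502)) + 19 = 1559*(343/(-725)) + 19 = 1559*(343*(-1/725)) + 19 = 1559*(-343/725) + 19 = -534737/725 + 19 = -520962/725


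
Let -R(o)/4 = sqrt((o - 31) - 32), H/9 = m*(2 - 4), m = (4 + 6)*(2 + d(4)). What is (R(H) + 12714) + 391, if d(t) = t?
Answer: 13105 - 12*I*sqrt(127) ≈ 13105.0 - 135.23*I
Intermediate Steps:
m = 60 (m = (4 + 6)*(2 + 4) = 10*6 = 60)
H = -1080 (H = 9*(60*(2 - 4)) = 9*(60*(-2)) = 9*(-120) = -1080)
R(o) = -4*sqrt(-63 + o) (R(o) = -4*sqrt((o - 31) - 32) = -4*sqrt((-31 + o) - 32) = -4*sqrt(-63 + o))
(R(H) + 12714) + 391 = (-4*sqrt(-63 - 1080) + 12714) + 391 = (-12*I*sqrt(127) + 12714) + 391 = (12714 - 12*I*sqrt(127)) + 391 = 13105 - 12*I*sqrt(127)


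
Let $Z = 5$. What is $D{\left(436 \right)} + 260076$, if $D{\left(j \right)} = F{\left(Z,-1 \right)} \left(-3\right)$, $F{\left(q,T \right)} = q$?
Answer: $260061$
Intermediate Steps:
$D{\left(j \right)} = -15$ ($D{\left(j \right)} = 5 \left(-3\right) = -15$)
$D{\left(436 \right)} + 260076 = -15 + 260076 = 260061$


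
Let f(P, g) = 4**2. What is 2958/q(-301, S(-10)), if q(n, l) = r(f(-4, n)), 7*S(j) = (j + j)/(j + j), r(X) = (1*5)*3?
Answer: 986/5 ≈ 197.20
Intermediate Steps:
f(P, g) = 16
r(X) = 15 (r(X) = 5*3 = 15)
S(j) = 1/7 (S(j) = ((j + j)/(j + j))/7 = ((2*j)/((2*j)))/7 = ((2*j)*(1/(2*j)))/7 = (1/7)*1 = 1/7)
q(n, l) = 15
2958/q(-301, S(-10)) = 2958/15 = 2958*(1/15) = 986/5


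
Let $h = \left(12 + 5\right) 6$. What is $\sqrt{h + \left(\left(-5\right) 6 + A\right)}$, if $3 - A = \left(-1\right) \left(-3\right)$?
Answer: $6 \sqrt{2} \approx 8.4853$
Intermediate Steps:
$A = 0$ ($A = 3 - \left(-1\right) \left(-3\right) = 3 - 3 = 0$)
$h = 102$ ($h = 17 \cdot 6 = 102$)
$\sqrt{h + \left(\left(-5\right) 6 + A\right)} = \sqrt{102 + \left(\left(-5\right) 6 + 0\right)} = \sqrt{102 + \left(-30 + 0\right)} = \sqrt{102 - 30} = \sqrt{72} = 6 \sqrt{2}$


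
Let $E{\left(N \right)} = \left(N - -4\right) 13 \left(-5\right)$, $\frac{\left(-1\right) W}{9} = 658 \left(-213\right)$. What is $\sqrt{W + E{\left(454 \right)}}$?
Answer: $16 \sqrt{4811} \approx 1109.8$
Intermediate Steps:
$W = 1261386$ ($W = - 9 \cdot 658 \left(-213\right) = \left(-9\right) \left(-140154\right) = 1261386$)
$E{\left(N \right)} = -260 - 65 N$ ($E{\left(N \right)} = \left(N + 4\right) 13 \left(-5\right) = \left(4 + N\right) 13 \left(-5\right) = \left(52 + 13 N\right) \left(-5\right) = -260 - 65 N$)
$\sqrt{W + E{\left(454 \right)}} = \sqrt{1261386 - 29770} = \sqrt{1231616} = 16 \sqrt{4811}$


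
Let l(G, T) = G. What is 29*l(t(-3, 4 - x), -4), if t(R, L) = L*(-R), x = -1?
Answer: 435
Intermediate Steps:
t(R, L) = -L*R
29*l(t(-3, 4 - x), -4) = 29*(-1*(4 - 1*(-1))*(-3)) = 29*(-1*(4 + 1)*(-3)) = 29*(-1*5*(-3)) = 29*15 = 435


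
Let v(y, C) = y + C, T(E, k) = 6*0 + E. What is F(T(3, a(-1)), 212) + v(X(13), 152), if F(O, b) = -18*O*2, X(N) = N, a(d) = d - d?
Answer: 57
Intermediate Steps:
a(d) = 0
T(E, k) = E (T(E, k) = 0 + E = E)
v(y, C) = C + y
F(O, b) = -36*O
F(T(3, a(-1)), 212) + v(X(13), 152) = -36*3 + (152 + 13) = -108 + 165 = 57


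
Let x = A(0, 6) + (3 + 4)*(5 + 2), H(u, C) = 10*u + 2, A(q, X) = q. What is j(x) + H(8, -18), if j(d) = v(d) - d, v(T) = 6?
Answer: 39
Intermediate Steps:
H(u, C) = 2 + 10*u
x = 49 (x = 0 + (3 + 4)*(5 + 2) = 0 + 7*7 = 0 + 49 = 49)
j(d) = 6 - d
j(x) + H(8, -18) = (6 - 1*49) + (2 + 10*8) = (6 - 49) + (2 + 80) = -43 + 82 = 39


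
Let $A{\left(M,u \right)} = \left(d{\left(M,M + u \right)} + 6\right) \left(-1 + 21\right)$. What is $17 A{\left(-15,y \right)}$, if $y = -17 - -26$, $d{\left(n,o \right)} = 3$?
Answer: $3060$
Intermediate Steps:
$y = 9$ ($y = -17 + 26 = 9$)
$A{\left(M,u \right)} = 180$ ($A{\left(M,u \right)} = \left(3 + 6\right) \left(-1 + 21\right) = 9 \cdot 20 = 180$)
$17 A{\left(-15,y \right)} = 17 \cdot 180 = 3060$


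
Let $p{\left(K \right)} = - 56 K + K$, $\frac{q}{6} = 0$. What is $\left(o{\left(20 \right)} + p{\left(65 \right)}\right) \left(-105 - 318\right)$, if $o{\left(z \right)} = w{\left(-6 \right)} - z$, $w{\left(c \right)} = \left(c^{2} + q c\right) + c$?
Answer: $1507995$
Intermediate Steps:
$q = 0$ ($q = 6 \cdot 0 = 0$)
$w{\left(c \right)} = c + c^{2}$ ($w{\left(c \right)} = \left(c^{2} + 0 c\right) + c = \left(c^{2} + 0\right) + c = c^{2} + c = c + c^{2}$)
$p{\left(K \right)} = - 55 K$
$o{\left(z \right)} = 30 - z$ ($o{\left(z \right)} = - 6 \left(1 - 6\right) - z = \left(-6\right) \left(-5\right) - z = 30 - z$)
$\left(o{\left(20 \right)} + p{\left(65 \right)}\right) \left(-105 - 318\right) = \left(\left(30 - 20\right) - 3575\right) \left(-105 - 318\right) = \left(\left(30 - 20\right) - 3575\right) \left(-423\right) = \left(10 - 3575\right) \left(-423\right) = \left(-3565\right) \left(-423\right) = 1507995$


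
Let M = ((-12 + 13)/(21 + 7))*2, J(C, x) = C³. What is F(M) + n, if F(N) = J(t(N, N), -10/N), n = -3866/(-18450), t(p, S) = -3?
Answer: -247142/9225 ≈ -26.790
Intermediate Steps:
n = 1933/9225 (n = -3866*(-1/18450) = 1933/9225 ≈ 0.20954)
M = 1/14 (M = (1/28)*2 = 1/14 ≈ 0.071429)
F(N) = -27 (F(N) = (-3)³ = -27)
F(M) + n = -27 + 1933/9225 = -247142/9225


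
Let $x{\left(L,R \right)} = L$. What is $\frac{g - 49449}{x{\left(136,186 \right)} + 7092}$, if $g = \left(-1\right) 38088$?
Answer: $- \frac{87537}{7228} \approx -12.111$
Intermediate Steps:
$g = -38088$
$\frac{g - 49449}{x{\left(136,186 \right)} + 7092} = \frac{-38088 - 49449}{136 + 7092} = - \frac{87537}{7228}$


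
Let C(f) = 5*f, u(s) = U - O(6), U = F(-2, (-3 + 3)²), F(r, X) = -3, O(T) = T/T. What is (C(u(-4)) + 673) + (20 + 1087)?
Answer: 1760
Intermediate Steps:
O(T) = 1
U = -3
u(s) = -4 (u(s) = -3 - 1*1 = -3 - 1 = -4)
(C(u(-4)) + 673) + (20 + 1087) = (5*(-4) + 673) + (20 + 1087) = (-20 + 673) + 1107 = 653 + 1107 = 1760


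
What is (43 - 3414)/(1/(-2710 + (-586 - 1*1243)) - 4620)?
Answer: 15300969/20970181 ≈ 0.72965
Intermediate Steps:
(43 - 3414)/(1/(-2710 + (-586 - 1*1243)) - 4620) = -3371/(1/(-2710 + (-586 - 1243)) - 4620) = -3371/(1/(-2710 - 1829) - 4620) = -3371/(1/(-4539) - 4620) = -3371/(-1/4539 - 4620) = -3371/(-20970181/4539) = -3371*(-4539/20970181) = 15300969/20970181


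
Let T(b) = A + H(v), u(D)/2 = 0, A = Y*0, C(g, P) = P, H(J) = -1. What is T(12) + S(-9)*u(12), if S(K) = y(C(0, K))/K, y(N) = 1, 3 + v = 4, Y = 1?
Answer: -1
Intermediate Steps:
v = 1 (v = -3 + 4 = 1)
A = 0 (A = 1*0 = 0)
u(D) = 0 (u(D) = 2*0 = 0)
S(K) = 1/K
T(b) = -1 (T(b) = 0 - 1 = -1)
T(12) + S(-9)*u(12) = -1 + 0/(-9) = -1 - ⅑*0 = -1 + 0 = -1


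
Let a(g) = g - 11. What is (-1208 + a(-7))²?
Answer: 1503076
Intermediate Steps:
a(g) = -11 + g
(-1208 + a(-7))² = (-1208 + (-11 - 7))² = (-1208 - 18)² = (-1226)² = 1503076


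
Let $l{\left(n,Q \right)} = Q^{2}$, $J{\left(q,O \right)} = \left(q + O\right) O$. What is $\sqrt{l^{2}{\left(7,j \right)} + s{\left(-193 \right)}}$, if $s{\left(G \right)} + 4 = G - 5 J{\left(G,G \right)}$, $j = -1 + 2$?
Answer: $i \sqrt{372686} \approx 610.48 i$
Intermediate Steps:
$J{\left(q,O \right)} = O \left(O + q\right)$ ($J{\left(q,O \right)} = \left(O + q\right) O = O \left(O + q\right)$)
$j = 1$
$s{\left(G \right)} = -4 + G - 10 G^{2}$ ($s{\left(G \right)} = -4 - \left(- G + 5 G \left(G + G\right)\right) = -4 - \left(- G + 5 G 2 G\right) = -4 - \left(- G + 5 \cdot 2 G^{2}\right) = -4 - \left(- G + 10 G^{2}\right) = -4 + G - 10 G^{2}$)
$\sqrt{l^{2}{\left(7,j \right)} + s{\left(-193 \right)}} = \sqrt{\left(1^{2}\right)^{2} - \left(197 + 372490\right)} = \sqrt{1^{2} - 372687} = \sqrt{1 - 372687} = \sqrt{-372686} = i \sqrt{372686}$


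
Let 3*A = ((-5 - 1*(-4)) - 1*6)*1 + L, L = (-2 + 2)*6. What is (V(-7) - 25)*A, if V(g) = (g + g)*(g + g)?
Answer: -399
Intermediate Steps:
L = 0 (L = 0*6 = 0)
V(g) = 4*g**2 (V(g) = (2*g)*(2*g) = 4*g**2)
A = -7/3 (A = (((-5 - 1*(-4)) - 1*6)*1 + 0)/3 = (((-5 + 4) - 6)*1 + 0)/3 = ((-1 - 6)*1 + 0)/3 = (-7*1 + 0)/3 = (-7 + 0)/3 = (1/3)*(-7) = -7/3 ≈ -2.3333)
(V(-7) - 25)*A = (4*(-7)**2 - 25)*(-7/3) = (4*49 - 25)*(-7/3) = (196 - 25)*(-7/3) = 171*(-7/3) = -399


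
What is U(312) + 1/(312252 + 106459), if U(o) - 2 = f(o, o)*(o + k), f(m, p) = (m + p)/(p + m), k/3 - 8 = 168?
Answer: 352554663/418711 ≈ 842.00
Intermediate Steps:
k = 528 (k = 24 + 3*168 = 24 + 504 = 528)
f(m, p) = 1 (f(m, p) = (m + p)/(m + p) = 1)
U(o) = 530 + o (U(o) = 2 + 1*(o + 528) = 2 + 1*(528 + o) = 2 + (528 + o) = 530 + o)
U(312) + 1/(312252 + 106459) = (530 + 312) + 1/(312252 + 106459) = 842 + 1/418711 = 352554663/418711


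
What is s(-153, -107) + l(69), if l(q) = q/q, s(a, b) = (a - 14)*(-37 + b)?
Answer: 24049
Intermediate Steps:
s(a, b) = (-37 + b)*(-14 + a) (s(a, b) = (-14 + a)*(-37 + b) = (-37 + b)*(-14 + a))
l(q) = 1
s(-153, -107) + l(69) = (518 - 37*(-153) - 14*(-107) - 153*(-107)) + 1 = (518 + 5661 + 1498 + 16371) + 1 = 24048 + 1 = 24049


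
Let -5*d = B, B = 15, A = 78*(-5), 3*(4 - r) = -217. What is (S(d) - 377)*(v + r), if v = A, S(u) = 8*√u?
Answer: 354757/3 - 7528*I*√3/3 ≈ 1.1825e+5 - 4346.3*I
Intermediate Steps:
r = 229/3 (r = 4 - ⅓*(-217) = 4 + 217/3 = 229/3 ≈ 76.333)
A = -390
d = -3 (d = -⅕*15 = -3)
v = -390
(S(d) - 377)*(v + r) = (8*√(-3) - 377)*(-390 + 229/3) = (8*(I*√3) - 377)*(-941/3) = (8*I*√3 - 377)*(-941/3) = (-377 + 8*I*√3)*(-941/3) = 354757/3 - 7528*I*√3/3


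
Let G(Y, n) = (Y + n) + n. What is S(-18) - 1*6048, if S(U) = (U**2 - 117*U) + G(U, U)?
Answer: -3672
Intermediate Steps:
G(Y, n) = Y + 2*n
S(U) = U**2 - 114*U (S(U) = (U**2 - 117*U) + (U + 2*U) = (U**2 - 117*U) + 3*U = U**2 - 114*U)
S(-18) - 1*6048 = -18*(-114 - 18) - 1*6048 = -18*(-132) - 6048 = 2376 - 6048 = -3672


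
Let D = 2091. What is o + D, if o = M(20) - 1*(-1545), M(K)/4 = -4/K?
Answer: 18176/5 ≈ 3635.2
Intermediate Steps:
M(K) = -16/K (M(K) = 4*(-4/K) = -16/K)
o = 7721/5 (o = -16/20 - 1*(-1545) = -16*1/20 + 1545 = -4/5 + 1545 = 7721/5 ≈ 1544.2)
o + D = 7721/5 + 2091 = 18176/5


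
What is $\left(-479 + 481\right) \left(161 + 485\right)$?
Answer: $1292$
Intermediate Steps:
$\left(-479 + 481\right) \left(161 + 485\right) = 2 \cdot 646 = 1292$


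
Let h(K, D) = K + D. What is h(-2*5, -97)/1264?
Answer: -107/1264 ≈ -0.084652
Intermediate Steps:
h(K, D) = D + K
h(-2*5, -97)/1264 = (-97 - 2*5)/1264 = (-97 - 10)*(1/1264) = -107*1/1264 = -107/1264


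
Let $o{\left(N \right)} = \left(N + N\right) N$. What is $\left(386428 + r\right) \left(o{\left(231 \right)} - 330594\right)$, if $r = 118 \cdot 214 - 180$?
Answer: $-92123328000$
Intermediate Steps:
$r = 25072$ ($r = 25252 - 180 = 25072$)
$o{\left(N \right)} = 2 N^{2}$ ($o{\left(N \right)} = 2 N N = 2 N^{2}$)
$\left(386428 + r\right) \left(o{\left(231 \right)} - 330594\right) = \left(386428 + 25072\right) \left(2 \cdot 231^{2} - 330594\right) = 411500 \left(2 \cdot 53361 - 330594\right) = 411500 \left(106722 - 330594\right) = 411500 \left(-223872\right) = -92123328000$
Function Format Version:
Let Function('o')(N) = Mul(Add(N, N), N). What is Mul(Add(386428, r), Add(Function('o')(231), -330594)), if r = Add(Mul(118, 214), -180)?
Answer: -92123328000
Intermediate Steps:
r = 25072 (r = Add(25252, -180) = 25072)
Function('o')(N) = Mul(2, Pow(N, 2)) (Function('o')(N) = Mul(Mul(2, N), N) = Mul(2, Pow(N, 2)))
Mul(Add(386428, r), Add(Function('o')(231), -330594)) = Mul(Add(386428, 25072), Add(Mul(2, Pow(231, 2)), -330594)) = Mul(411500, Add(Mul(2, 53361), -330594)) = Mul(411500, Add(106722, -330594)) = Mul(411500, -223872) = -92123328000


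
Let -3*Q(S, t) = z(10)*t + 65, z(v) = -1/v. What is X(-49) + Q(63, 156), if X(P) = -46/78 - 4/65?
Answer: -3338/195 ≈ -17.118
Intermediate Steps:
X(P) = -127/195 (X(P) = -46*1/78 - 4*1/65 = -23/39 - 4/65 = -127/195)
Q(S, t) = -65/3 + t/30 (Q(S, t) = -((-1/10)*t + 65)/3 = -((-1*⅒)*t + 65)/3 = -(-t/10 + 65)/3 = -(65 - t/10)/3 = -65/3 + t/30)
X(-49) + Q(63, 156) = -127/195 + (-65/3 + (1/30)*156) = -127/195 + (-65/3 + 26/5) = -127/195 - 247/15 = -3338/195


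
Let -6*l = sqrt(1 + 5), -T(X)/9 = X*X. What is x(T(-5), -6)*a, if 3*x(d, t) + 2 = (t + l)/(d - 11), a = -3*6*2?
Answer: 1398/59 - sqrt(6)/118 ≈ 23.674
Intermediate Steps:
T(X) = -9*X**2 (T(X) = -9*X*X = -9*X**2)
l = -sqrt(6)/6 (l = -sqrt(1 + 5)/6 = -sqrt(6)/6 ≈ -0.40825)
a = -36 (a = -18*2 = -36)
x(d, t) = -2/3 + (t - sqrt(6)/6)/(3*(-11 + d)) (x(d, t) = -2/3 + ((t - sqrt(6)/6)/(d - 11))/3 = -2/3 + ((t - sqrt(6)/6)/(-11 + d))/3 = -2/3 + (t - sqrt(6)/6)/(3*(-11 + d)))
x(T(-5), -6)*a = ((132 - sqrt(6) - (-108)*(-5)**2 + 6*(-6))/(18*(-11 - 9*(-5)**2)))*(-36) = ((132 - sqrt(6) - (-108)*25 - 36)/(18*(-11 - 9*25)))*(-36) = ((132 - sqrt(6) - 12*(-225) - 36)/(18*(-11 - 225)))*(-36) = ((1/18)*(132 - sqrt(6) + 2700 - 36)/(-236))*(-36) = ((1/18)*(-1/236)*(2796 - sqrt(6)))*(-36) = (-233/354 + sqrt(6)/4248)*(-36) = 1398/59 - sqrt(6)/118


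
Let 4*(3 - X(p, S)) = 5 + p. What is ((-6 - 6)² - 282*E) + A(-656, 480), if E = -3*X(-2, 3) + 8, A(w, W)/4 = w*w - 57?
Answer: 3441815/2 ≈ 1.7209e+6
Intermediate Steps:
A(w, W) = -228 + 4*w² (A(w, W) = 4*(w*w - 57) = 4*(w² - 57) = 4*(-57 + w²) = -228 + 4*w²)
X(p, S) = 7/4 - p/4 (X(p, S) = 3 - (5 + p)/4 = 3 + (-5/4 - p/4) = 7/4 - p/4)
E = 5/4 (E = -3*(7/4 - ¼*(-2)) + 8 = -3*(7/4 + ½) + 8 = -3*9/4 + 8 = -27/4 + 8 = 5/4 ≈ 1.2500)
((-6 - 6)² - 282*E) + A(-656, 480) = ((-6 - 6)² - 282*5/4) + (-228 + 4*(-656)²) = ((-12)² - 705/2) + (-228 + 4*430336) = (144 - 705/2) + (-228 + 1721344) = -417/2 + 1721116 = 3441815/2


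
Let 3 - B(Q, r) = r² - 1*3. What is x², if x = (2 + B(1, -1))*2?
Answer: 196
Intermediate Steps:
B(Q, r) = 6 - r² (B(Q, r) = 3 - (r² - 1*3) = 3 - (r² - 3) = 3 - (-3 + r²) = 3 + (3 - r²) = 6 - r²)
x = 14 (x = (2 + (6 - 1*(-1)²))*2 = (2 + (6 - 1*1))*2 = (2 + (6 - 1))*2 = (2 + 5)*2 = 7*2 = 14)
x² = 14² = 196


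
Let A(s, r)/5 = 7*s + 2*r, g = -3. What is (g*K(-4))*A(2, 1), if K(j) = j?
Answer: 960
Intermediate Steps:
A(s, r) = 10*r + 35*s (A(s, r) = 5*(7*s + 2*r) = 5*(2*r + 7*s) = 10*r + 35*s)
(g*K(-4))*A(2, 1) = (-3*(-4))*(10*1 + 35*2) = 12*(10 + 70) = 12*80 = 960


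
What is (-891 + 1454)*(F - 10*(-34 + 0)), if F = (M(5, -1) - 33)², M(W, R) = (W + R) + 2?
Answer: 601847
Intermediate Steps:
M(W, R) = 2 + R + W (M(W, R) = (R + W) + 2 = 2 + R + W)
F = 729 (F = ((2 - 1 + 5) - 33)² = (6 - 33)² = (-27)² = 729)
(-891 + 1454)*(F - 10*(-34 + 0)) = (-891 + 1454)*(729 - 10*(-34 + 0)) = 563*(729 - 10*(-34)) = 563*(729 + 340) = 563*1069 = 601847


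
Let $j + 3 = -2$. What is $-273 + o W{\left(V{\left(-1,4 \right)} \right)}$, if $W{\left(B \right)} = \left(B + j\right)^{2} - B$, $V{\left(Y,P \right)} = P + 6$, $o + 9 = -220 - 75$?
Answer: $-4833$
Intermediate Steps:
$j = -5$ ($j = -3 - 2 = -5$)
$o = -304$ ($o = -9 - 295 = -304$)
$V{\left(Y,P \right)} = 6 + P$
$W{\left(B \right)} = \left(-5 + B\right)^{2} - B$ ($W{\left(B \right)} = \left(B - 5\right)^{2} - B = \left(-5 + B\right)^{2} - B$)
$-273 + o W{\left(V{\left(-1,4 \right)} \right)} = -273 - 304 \left(\left(-5 + \left(6 + 4\right)\right)^{2} - \left(6 + 4\right)\right) = -273 - 304 \left(\left(-5 + 10\right)^{2} - 10\right) = -273 - 304 \left(5^{2} - 10\right) = -273 - 304 \left(25 - 10\right) = -273 - 4560 = -4833$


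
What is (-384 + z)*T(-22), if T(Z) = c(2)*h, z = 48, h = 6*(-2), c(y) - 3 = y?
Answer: 20160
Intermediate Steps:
c(y) = 3 + y
h = -12
T(Z) = -60 (T(Z) = (3 + 2)*(-12) = 5*(-12) = -60)
(-384 + z)*T(-22) = (-384 + 48)*(-60) = -336*(-60) = 20160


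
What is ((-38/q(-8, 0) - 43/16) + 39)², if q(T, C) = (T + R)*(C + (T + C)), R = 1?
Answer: 15928081/12544 ≈ 1269.8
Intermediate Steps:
q(T, C) = (1 + T)*(T + 2*C) (q(T, C) = (T + 1)*(C + (T + C)) = (1 + T)*(C + (C + T)) = (1 + T)*(T + 2*C))
((-38/q(-8, 0) - 43/16) + 39)² = ((-38/(-8 + (-8)² + 2*0 + 2*0*(-8)) - 43/16) + 39)² = ((-38/(-8 + 64 + 0 + 0) - 43*1/16) + 39)² = ((-38/56 - 43/16) + 39)² = ((-38*1/56 - 43/16) + 39)² = ((-19/28 - 43/16) + 39)² = (-377/112 + 39)² = (3991/112)² = 15928081/12544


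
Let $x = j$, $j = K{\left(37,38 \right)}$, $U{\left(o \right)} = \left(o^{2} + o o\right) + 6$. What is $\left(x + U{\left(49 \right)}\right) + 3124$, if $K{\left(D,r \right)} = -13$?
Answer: $7919$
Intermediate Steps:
$U{\left(o \right)} = 6 + 2 o^{2}$ ($U{\left(o \right)} = \left(o^{2} + o^{2}\right) + 6 = 2 o^{2} + 6 = 6 + 2 o^{2}$)
$j = -13$
$x = -13$
$\left(x + U{\left(49 \right)}\right) + 3124 = \left(-13 + \left(6 + 2 \cdot 49^{2}\right)\right) + 3124 = \left(-13 + \left(6 + 2 \cdot 2401\right)\right) + 3124 = \left(-13 + \left(6 + 4802\right)\right) + 3124 = \left(-13 + 4808\right) + 3124 = 4795 + 3124 = 7919$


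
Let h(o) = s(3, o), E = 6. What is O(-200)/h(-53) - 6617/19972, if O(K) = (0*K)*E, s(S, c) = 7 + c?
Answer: -6617/19972 ≈ -0.33131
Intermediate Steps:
h(o) = 7 + o
O(K) = 0 (O(K) = (0*K)*6 = 0*6 = 0)
O(-200)/h(-53) - 6617/19972 = 0/(7 - 53) - 6617/19972 = 0/(-46) - 6617*1/19972 = 0*(-1/46) - 6617/19972 = 0 - 6617/19972 = -6617/19972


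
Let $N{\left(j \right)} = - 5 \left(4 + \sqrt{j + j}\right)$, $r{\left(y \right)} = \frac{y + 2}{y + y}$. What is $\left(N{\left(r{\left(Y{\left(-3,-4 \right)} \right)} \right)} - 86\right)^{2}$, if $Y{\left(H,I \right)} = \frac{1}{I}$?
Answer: $11061 + 1060 i \sqrt{7} \approx 11061.0 + 2804.5 i$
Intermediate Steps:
$r{\left(y \right)} = \frac{2 + y}{2 y}$
$N{\left(j \right)} = -20 - 5 \sqrt{2} \sqrt{j}$ ($N{\left(j \right)} = - 5 \left(4 + \sqrt{2 j}\right) = - 5 \left(4 + \sqrt{2} \sqrt{j}\right) = -20 - 5 \sqrt{2} \sqrt{j}$)
$\left(N{\left(r{\left(Y{\left(-3,-4 \right)} \right)} \right)} - 86\right)^{2} = \left(\left(-20 - 5 \sqrt{2} \sqrt{\frac{2 + \frac{1}{-4}}{2 \frac{1}{-4}}}\right) - 86\right)^{2} = \left(\left(-20 - 5 \sqrt{2} \sqrt{\frac{2 - \frac{1}{4}}{2 \left(- \frac{1}{4}\right)}}\right) - 86\right)^{2} = \left(\left(-20 - 5 \sqrt{2} \sqrt{\frac{1}{2} \left(-4\right) \frac{7}{4}}\right) - 86\right)^{2} = \left(\left(-20 - 5 \sqrt{2} \sqrt{- \frac{7}{2}}\right) - 86\right)^{2} = \left(\left(-20 - 5 \sqrt{2} \frac{i \sqrt{14}}{2}\right) - 86\right)^{2} = \left(\left(-20 - 5 i \sqrt{7}\right) - 86\right)^{2} = \left(-106 - 5 i \sqrt{7}\right)^{2}$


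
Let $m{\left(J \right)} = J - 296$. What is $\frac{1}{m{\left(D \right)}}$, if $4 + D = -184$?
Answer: $- \frac{1}{484} \approx -0.0020661$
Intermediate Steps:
$D = -188$ ($D = -4 - 184 = -188$)
$m{\left(J \right)} = -296 + J$
$\frac{1}{m{\left(D \right)}} = \frac{1}{-296 - 188} = \frac{1}{-484} = - \frac{1}{484}$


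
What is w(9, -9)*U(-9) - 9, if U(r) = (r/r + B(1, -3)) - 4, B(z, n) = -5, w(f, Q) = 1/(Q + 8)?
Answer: -1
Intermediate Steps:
w(f, Q) = 1/(8 + Q)
U(r) = -8 (U(r) = (r/r - 5) - 4 = (1 - 5) - 4 = -4 - 4 = -8)
w(9, -9)*U(-9) - 9 = -8/(8 - 9) - 9 = -8/(-1) - 9 = -1*(-8) - 9 = 8 - 9 = -1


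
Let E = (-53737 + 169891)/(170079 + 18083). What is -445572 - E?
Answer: -41919917409/94081 ≈ -4.4557e+5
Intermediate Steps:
E = 58077/94081 (E = 116154/188162 = 116154*(1/188162) = 58077/94081 ≈ 0.61731)
-445572 - E = -445572 - 1*58077/94081 = -445572 - 58077/94081 = -41919917409/94081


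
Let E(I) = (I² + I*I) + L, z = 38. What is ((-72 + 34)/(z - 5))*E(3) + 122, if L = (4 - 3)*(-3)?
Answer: 1152/11 ≈ 104.73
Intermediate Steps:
L = -3 (L = 1*(-3) = -3)
E(I) = -3 + 2*I² (E(I) = (I² + I*I) - 3 = (I² + I²) - 3 = 2*I² - 3 = -3 + 2*I²)
((-72 + 34)/(z - 5))*E(3) + 122 = ((-72 + 34)/(38 - 5))*(-3 + 2*3²) + 122 = (-38/33)*(-3 + 2*9) + 122 = (-38*1/33)*(-3 + 18) + 122 = -38/33*15 + 122 = -190/11 + 122 = 1152/11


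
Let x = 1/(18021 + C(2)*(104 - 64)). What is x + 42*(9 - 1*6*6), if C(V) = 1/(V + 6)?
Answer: -20441483/18026 ≈ -1134.0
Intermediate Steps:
C(V) = 1/(6 + V)
x = 1/18026 (x = 1/(18021 + (104 - 64)/(6 + 2)) = 1/(18021 + 40/8) = 1/(18021 + (1/8)*40) = 1/(18021 + 5) = 1/18026 ≈ 5.5475e-5)
x + 42*(9 - 1*6*6) = 1/18026 + 42*(9 - 1*6*6) = 1/18026 + 42*(9 - 6*6) = 1/18026 + 42*(9 - 36) = 1/18026 + 42*(-27) = 1/18026 - 1134 = -20441483/18026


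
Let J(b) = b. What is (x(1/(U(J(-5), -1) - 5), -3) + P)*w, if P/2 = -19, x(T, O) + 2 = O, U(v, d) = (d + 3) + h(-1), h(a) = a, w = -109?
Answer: 4687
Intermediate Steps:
U(v, d) = 2 + d (U(v, d) = (d + 3) - 1 = (3 + d) - 1 = 2 + d)
x(T, O) = -2 + O
P = -38 (P = 2*(-19) = -38)
(x(1/(U(J(-5), -1) - 5), -3) + P)*w = ((-2 - 3) - 38)*(-109) = (-5 - 38)*(-109) = -43*(-109) = 4687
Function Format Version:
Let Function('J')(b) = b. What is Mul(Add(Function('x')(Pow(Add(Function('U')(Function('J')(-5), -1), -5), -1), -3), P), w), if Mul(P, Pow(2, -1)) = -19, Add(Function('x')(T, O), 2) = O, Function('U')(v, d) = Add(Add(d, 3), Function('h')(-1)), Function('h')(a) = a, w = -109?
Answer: 4687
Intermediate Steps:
Function('U')(v, d) = Add(2, d) (Function('U')(v, d) = Add(Add(d, 3), -1) = Add(Add(3, d), -1) = Add(2, d))
Function('x')(T, O) = Add(-2, O)
P = -38 (P = Mul(2, -19) = -38)
Mul(Add(Function('x')(Pow(Add(Function('U')(Function('J')(-5), -1), -5), -1), -3), P), w) = Mul(Add(Add(-2, -3), -38), -109) = Mul(Add(-5, -38), -109) = Mul(-43, -109) = 4687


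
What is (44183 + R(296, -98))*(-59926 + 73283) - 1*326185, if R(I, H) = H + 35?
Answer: 588984655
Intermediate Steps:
R(I, H) = 35 + H
(44183 + R(296, -98))*(-59926 + 73283) - 1*326185 = (44183 + (35 - 98))*(-59926 + 73283) - 1*326185 = (44183 - 63)*13357 - 326185 = 44120*13357 - 326185 = 589310840 - 326185 = 588984655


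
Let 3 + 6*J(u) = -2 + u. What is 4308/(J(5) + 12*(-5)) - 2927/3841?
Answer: -1393554/19205 ≈ -72.562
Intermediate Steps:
J(u) = -⅚ + u/6 (J(u) = -½ + (-2 + u)/6 = -½ + (-⅓ + u/6) = -⅚ + u/6)
4308/(J(5) + 12*(-5)) - 2927/3841 = 4308/((-⅚ + (⅙)*5) + 12*(-5)) - 2927/3841 = 4308/((-⅚ + ⅚) - 60) - 2927*1/3841 = 4308/(0 - 60) - 2927/3841 = 4308/(-60) - 2927/3841 = 4308*(-1/60) - 2927/3841 = -359/5 - 2927/3841 = -1393554/19205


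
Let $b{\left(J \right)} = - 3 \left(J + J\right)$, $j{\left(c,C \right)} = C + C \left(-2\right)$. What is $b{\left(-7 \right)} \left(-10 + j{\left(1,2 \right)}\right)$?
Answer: $-504$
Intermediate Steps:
$j{\left(c,C \right)} = - C$ ($j{\left(c,C \right)} = C - 2 C = - C$)
$b{\left(J \right)} = - 6 J$ ($b{\left(J \right)} = - 3 \cdot 2 J = - 6 J$)
$b{\left(-7 \right)} \left(-10 + j{\left(1,2 \right)}\right) = \left(-6\right) \left(-7\right) \left(-10 - 2\right) = 42 \left(-10 - 2\right) = 42 \left(-12\right) = -504$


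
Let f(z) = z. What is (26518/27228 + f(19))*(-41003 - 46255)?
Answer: -3954605275/2269 ≈ -1.7429e+6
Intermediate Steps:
(26518/27228 + f(19))*(-41003 - 46255) = (26518/27228 + 19)*(-41003 - 46255) = (26518*(1/27228) + 19)*(-87258) = (13259/13614 + 19)*(-87258) = (271925/13614)*(-87258) = -3954605275/2269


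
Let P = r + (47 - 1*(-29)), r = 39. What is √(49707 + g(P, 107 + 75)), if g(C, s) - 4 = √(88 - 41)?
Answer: √(49711 + √47) ≈ 222.98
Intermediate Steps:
P = 115 (P = 39 + (47 - 1*(-29)) = 39 + (47 + 29) = 39 + 76 = 115)
g(C, s) = 4 + √47 (g(C, s) = 4 + √(88 - 41) = 4 + √47)
√(49707 + g(P, 107 + 75)) = √(49707 + (4 + √47)) = √(49711 + √47)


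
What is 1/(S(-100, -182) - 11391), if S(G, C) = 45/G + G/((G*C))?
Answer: -1820/20732449 ≈ -8.7785e-5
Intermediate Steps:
S(G, C) = 1/C + 45/G (S(G, C) = 45/G + G/((C*G)) = 45/G + G*(1/(C*G)) = 45/G + 1/C = 1/C + 45/G)
1/(S(-100, -182) - 11391) = 1/((1/(-182) + 45/(-100)) - 11391) = 1/((-1/182 + 45*(-1/100)) - 11391) = 1/((-1/182 - 9/20) - 11391) = 1/(-829/1820 - 11391) = 1/(-20732449/1820) = -1820/20732449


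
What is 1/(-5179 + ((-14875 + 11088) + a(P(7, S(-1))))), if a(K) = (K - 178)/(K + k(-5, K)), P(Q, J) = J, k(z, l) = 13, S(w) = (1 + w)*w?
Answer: -13/116736 ≈ -0.00011136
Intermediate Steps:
S(w) = w*(1 + w)
a(K) = (-178 + K)/(13 + K) (a(K) = (K - 178)/(K + 13) = (-178 + K)/(13 + K))
1/(-5179 + ((-14875 + 11088) + a(P(7, S(-1))))) = 1/(-5179 + ((-14875 + 11088) + (-178 - (1 - 1))/(13 - (1 - 1)))) = 1/(-5179 + (-3787 + (-178 - 1*0)/(13 - 1*0))) = 1/(-5179 + (-3787 + (-178 + 0)/(13 + 0))) = 1/(-5179 + (-3787 - 178/13)) = 1/(-5179 - 49409/13) = 1/(-116736/13) = -13/116736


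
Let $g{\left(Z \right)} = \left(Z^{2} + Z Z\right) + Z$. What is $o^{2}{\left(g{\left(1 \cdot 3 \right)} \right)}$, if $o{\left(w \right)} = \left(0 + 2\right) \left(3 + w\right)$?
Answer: $2304$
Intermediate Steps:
$g{\left(Z \right)} = Z + 2 Z^{2}$ ($g{\left(Z \right)} = \left(Z^{2} + Z^{2}\right) + Z = 2 Z^{2} + Z = Z + 2 Z^{2}$)
$o{\left(w \right)} = 6 + 2 w$ ($o{\left(w \right)} = 2 \left(3 + w\right) = 6 + 2 w$)
$o^{2}{\left(g{\left(1 \cdot 3 \right)} \right)} = \left(6 + 2 \cdot 1 \cdot 3 \left(1 + 2 \cdot 1 \cdot 3\right)\right)^{2} = \left(6 + 2 \cdot 3 \left(1 + 2 \cdot 3\right)\right)^{2} = \left(6 + 2 \cdot 3 \left(1 + 6\right)\right)^{2} = \left(6 + 2 \cdot 3 \cdot 7\right)^{2} = \left(6 + 2 \cdot 21\right)^{2} = \left(6 + 42\right)^{2} = 48^{2} = 2304$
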